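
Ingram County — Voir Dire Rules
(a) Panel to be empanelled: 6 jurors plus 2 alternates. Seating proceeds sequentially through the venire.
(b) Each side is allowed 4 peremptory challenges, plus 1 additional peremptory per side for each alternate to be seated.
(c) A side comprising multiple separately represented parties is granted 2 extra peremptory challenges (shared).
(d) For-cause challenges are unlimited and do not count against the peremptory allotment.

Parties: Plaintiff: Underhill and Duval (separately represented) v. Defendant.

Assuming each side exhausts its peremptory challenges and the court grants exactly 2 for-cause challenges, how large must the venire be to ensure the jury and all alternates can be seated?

24

Seats to fill: 6 + 2 alternates = 8.
Peremptories — Plaintiff: 4 + 1×2 + 2 = 8; Defendant: 4 + 1×2 = 6; total 14.
For-cause removals: 2.
Minimum venire: 8 + 14 + 2 = 24.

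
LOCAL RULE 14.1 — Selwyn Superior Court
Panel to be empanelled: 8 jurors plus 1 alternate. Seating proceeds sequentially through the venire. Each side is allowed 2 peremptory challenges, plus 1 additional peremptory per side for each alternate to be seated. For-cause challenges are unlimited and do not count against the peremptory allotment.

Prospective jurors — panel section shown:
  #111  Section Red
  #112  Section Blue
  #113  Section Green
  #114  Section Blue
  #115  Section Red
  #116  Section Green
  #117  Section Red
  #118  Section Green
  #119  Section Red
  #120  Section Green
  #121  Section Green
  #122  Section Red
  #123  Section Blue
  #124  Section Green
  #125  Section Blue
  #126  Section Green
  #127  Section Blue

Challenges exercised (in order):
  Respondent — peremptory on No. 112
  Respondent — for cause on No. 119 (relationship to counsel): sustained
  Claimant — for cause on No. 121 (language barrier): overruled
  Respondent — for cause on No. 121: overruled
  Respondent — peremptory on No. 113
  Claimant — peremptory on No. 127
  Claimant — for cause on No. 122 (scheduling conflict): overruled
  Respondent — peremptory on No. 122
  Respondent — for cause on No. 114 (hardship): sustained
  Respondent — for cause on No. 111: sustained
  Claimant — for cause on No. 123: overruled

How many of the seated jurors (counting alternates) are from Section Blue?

2

Removed: #111, #112, #113, #114, #119, #122, #127.
Seated (9 incl. alternates): #115, #116, #117, #118, #120, #121, #123, #124, #125.
Of those, in Section Blue: #123, #125 → 2.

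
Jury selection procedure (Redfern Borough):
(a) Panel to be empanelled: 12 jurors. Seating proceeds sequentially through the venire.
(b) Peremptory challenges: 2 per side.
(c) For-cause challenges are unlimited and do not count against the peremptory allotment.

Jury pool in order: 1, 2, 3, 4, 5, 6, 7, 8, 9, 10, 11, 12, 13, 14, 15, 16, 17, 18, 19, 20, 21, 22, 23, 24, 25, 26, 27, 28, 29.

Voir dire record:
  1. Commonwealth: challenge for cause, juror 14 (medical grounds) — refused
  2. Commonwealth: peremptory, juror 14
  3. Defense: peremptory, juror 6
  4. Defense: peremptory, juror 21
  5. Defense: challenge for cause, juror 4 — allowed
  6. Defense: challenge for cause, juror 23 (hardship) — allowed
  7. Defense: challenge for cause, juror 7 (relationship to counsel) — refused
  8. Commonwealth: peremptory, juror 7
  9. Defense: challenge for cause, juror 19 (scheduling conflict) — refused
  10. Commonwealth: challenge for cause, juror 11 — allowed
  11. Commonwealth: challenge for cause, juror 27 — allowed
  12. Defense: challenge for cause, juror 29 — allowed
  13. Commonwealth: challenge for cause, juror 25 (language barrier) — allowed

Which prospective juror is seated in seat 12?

17

Removed: #4, #6, #7, #11, #14, #21, #23, #25, #27, #29. (#19 stays — for-cause denied.)
Seating in order: seats 1–12 → #1, #2, #3, #5, #8, #9, #10, #12, #13, #15, #16, #17.
So seat 12 is #17.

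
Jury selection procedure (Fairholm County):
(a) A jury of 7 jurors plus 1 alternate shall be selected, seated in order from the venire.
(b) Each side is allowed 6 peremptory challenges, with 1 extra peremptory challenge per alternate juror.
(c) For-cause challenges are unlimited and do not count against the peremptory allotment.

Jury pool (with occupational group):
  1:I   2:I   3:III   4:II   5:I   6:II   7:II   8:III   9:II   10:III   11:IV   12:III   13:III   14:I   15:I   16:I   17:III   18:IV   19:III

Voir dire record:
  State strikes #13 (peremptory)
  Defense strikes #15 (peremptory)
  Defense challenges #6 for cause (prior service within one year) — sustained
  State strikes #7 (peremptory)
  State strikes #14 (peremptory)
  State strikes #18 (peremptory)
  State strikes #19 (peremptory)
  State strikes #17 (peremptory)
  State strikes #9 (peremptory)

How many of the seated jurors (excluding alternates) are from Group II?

1

Removed: #6, #7, #9, #13, #14, #15, #17, #18, #19.
Seated jurors 1–7: #1, #2, #3, #4, #5, #8, #10 (alternates #11 not counted).
Of those, in Group II: #4 → 1.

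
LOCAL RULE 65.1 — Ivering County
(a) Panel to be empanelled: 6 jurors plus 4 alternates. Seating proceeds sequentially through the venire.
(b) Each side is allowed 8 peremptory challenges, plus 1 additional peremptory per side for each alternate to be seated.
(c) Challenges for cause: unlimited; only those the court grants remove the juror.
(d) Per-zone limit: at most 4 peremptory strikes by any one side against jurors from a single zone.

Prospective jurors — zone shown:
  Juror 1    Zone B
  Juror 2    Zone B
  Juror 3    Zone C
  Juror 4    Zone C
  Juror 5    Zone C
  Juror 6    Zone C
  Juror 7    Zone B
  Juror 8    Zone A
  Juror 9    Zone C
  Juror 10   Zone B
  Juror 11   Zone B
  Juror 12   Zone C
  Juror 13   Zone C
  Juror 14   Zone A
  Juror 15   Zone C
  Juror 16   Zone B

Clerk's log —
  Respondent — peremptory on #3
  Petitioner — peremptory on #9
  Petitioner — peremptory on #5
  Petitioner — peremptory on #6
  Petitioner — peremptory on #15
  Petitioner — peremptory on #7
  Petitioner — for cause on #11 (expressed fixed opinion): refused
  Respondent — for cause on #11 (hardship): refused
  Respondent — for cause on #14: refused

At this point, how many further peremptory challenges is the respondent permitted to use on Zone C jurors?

3

Respondent peremptories so far: #3 — 1 of 12 used, 11 left overall.
Against Zone C: #3 — 1 used; per-zone cap 4 leaves 3.
Binding limit: min(11, 3) = 3.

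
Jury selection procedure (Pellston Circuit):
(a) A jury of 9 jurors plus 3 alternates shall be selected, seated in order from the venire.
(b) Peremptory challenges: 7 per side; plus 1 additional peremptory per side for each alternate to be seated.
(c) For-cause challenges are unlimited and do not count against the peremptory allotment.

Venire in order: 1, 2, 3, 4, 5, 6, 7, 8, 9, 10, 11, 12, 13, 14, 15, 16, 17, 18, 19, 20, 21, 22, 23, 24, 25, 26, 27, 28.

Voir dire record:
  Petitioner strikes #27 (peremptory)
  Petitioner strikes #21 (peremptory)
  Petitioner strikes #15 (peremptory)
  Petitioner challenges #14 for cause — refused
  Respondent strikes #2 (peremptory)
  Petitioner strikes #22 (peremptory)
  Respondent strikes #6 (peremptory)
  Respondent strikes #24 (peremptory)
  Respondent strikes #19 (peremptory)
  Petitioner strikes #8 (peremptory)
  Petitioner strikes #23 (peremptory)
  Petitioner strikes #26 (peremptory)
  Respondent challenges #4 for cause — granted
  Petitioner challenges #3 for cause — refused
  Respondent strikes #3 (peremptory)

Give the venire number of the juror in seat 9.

Removed: #2, #3, #4, #6, #8, #15, #19, #21, #22, #23, #24, #26, #27. (#14 stays — for-cause denied.)
Filling seats in venire order through position 9: #1, #5, #7, #9, #10, #11, #12, #13, #14.
So seat 9 is #14.

14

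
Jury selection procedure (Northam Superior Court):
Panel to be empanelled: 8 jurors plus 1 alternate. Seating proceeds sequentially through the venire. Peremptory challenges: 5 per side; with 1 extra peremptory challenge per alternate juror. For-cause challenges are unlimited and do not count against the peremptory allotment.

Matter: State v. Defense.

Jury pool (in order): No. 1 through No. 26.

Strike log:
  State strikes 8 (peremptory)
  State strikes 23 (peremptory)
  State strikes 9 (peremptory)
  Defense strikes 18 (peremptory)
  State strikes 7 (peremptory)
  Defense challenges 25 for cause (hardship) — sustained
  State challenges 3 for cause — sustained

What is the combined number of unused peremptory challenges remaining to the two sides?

7

State allotment: 5 base + 1 × 1 alternate = 6. Defense allotment: 5 base + 1 × 1 alternate = 6.
State peremptories used: #8, #23, #9, #7 — 4 (the for-cause on #3 doesn't count).
Defense peremptories used: #18 — 1 (the for-cause on #25 doesn't count).
Remaining: (6 − 4) + (6 − 1) = 7.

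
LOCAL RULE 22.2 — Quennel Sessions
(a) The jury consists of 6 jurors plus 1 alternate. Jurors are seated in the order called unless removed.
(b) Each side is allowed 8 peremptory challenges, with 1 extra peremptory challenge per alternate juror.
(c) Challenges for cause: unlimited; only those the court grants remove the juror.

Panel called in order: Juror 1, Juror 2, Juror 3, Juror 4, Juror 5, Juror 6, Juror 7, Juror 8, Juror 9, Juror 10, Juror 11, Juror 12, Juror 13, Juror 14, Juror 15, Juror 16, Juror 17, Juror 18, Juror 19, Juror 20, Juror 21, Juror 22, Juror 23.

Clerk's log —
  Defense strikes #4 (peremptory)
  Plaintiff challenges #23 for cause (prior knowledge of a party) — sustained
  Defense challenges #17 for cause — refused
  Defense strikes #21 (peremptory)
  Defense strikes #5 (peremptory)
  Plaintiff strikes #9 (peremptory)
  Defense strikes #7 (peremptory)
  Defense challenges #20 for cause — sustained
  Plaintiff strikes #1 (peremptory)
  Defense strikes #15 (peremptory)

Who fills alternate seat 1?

Removed: #1, #4, #5, #7, #9, #15, #20, #21, #23. (#17 stays — for-cause denied.)
Seating in order: seats 1–6 → #2, #3, #6, #8, #10, #11; alternates → #12.
So alternate 1 is #12.

12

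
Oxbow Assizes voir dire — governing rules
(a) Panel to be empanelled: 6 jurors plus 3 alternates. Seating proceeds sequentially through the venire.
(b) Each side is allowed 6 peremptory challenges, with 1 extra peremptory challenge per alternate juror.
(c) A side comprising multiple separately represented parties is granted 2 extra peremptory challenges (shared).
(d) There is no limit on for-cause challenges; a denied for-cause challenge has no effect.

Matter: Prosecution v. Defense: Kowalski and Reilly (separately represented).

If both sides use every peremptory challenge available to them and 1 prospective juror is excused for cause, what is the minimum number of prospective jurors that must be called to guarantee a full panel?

Seats to fill: 6 + 3 alternates = 9.
Peremptories — Prosecution: 6 + 1×3 = 9; Defense: 6 + 1×3 + 2 = 11; total 20.
For-cause removals: 1.
Minimum venire: 9 + 20 + 1 = 30.

30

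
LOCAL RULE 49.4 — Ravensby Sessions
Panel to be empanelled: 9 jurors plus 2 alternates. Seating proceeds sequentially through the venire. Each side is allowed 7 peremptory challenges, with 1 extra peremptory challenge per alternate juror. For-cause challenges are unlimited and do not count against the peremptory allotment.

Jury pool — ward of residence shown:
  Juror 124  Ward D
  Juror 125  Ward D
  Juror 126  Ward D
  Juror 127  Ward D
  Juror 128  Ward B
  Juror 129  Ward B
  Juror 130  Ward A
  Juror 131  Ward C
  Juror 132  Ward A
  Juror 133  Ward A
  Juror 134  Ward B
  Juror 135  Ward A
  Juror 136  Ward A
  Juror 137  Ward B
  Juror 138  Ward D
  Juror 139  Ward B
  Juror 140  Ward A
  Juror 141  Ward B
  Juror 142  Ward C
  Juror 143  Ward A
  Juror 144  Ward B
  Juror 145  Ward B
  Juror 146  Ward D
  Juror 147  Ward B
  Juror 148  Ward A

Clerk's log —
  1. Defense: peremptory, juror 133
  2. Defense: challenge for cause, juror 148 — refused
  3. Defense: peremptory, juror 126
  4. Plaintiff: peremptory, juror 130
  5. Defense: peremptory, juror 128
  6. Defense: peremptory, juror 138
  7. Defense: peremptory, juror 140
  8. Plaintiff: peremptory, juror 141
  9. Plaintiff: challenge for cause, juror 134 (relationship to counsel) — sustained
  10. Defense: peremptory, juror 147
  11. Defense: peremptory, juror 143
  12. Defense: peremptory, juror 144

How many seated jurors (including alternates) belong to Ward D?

Removed: #126, #128, #130, #133, #134, #138, #140, #141, #143, #144, #147.
Seated (11 incl. alternates): #124, #125, #127, #129, #131, #132, #135, #136, #137, #139, #142.
Of those, in Ward D: #124, #125, #127 → 3.

3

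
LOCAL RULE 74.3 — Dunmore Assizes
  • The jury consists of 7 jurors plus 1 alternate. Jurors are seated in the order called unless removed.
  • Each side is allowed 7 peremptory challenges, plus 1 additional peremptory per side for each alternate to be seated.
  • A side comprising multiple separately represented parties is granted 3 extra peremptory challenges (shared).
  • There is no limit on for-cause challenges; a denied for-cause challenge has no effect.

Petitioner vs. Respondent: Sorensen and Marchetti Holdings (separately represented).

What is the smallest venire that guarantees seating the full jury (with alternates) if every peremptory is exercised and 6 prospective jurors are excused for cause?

Seats to fill: 7 + 1 alternates = 8.
Peremptories — Petitioner: 7 + 1×1 = 8; Respondent: 7 + 1×1 + 3 = 11; total 19.
For-cause removals: 6.
Minimum venire: 8 + 19 + 6 = 33.

33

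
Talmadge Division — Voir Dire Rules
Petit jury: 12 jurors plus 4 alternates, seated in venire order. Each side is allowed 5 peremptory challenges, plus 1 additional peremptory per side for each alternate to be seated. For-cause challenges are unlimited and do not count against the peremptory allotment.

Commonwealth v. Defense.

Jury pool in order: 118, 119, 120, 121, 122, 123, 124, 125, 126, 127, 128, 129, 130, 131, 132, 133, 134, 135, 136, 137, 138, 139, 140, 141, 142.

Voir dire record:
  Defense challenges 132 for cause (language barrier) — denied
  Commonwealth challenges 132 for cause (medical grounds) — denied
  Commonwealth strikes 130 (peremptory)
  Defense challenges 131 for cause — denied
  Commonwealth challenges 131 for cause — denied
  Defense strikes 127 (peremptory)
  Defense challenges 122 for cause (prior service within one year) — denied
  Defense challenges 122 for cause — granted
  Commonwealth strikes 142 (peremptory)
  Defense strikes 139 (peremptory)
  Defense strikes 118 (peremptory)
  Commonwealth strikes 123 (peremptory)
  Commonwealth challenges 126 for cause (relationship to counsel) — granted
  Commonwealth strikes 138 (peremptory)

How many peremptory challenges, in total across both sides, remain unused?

Commonwealth allotment: 5 base + 1 × 4 alternates = 9. Defense allotment: 5 base + 1 × 4 alternates = 9.
Commonwealth peremptories used: #130, #142, #123, #138 — 4 (for-cause on #132, #131, #126 don't count).
Defense peremptories used: #127, #139, #118 — 3 (for-cause on #132, #131, #122, #122 don't count).
Remaining: (9 − 4) + (9 − 3) = 11.

11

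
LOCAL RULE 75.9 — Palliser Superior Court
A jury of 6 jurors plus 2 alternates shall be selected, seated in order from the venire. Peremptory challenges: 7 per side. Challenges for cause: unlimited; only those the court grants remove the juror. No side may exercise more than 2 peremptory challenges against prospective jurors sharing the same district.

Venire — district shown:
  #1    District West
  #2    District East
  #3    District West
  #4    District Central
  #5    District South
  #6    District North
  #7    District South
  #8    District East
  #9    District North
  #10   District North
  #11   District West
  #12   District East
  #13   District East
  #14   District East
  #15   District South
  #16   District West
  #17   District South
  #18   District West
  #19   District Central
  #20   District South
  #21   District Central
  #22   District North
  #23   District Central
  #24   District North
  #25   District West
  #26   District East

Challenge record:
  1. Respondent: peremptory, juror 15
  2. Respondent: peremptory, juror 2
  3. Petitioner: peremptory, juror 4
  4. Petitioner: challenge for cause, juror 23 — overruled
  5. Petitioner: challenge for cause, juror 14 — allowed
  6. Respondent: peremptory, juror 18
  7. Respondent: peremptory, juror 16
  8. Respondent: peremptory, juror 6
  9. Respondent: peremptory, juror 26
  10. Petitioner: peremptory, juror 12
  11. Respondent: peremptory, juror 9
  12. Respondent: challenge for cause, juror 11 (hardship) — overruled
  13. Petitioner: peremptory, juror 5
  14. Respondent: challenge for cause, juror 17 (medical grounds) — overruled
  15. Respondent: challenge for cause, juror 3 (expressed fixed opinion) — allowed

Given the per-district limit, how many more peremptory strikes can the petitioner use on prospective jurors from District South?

Petitioner peremptories so far: #4, #12, #5 — 3 of 7 used, 4 left overall.
Against District South: #5 — 1 used; per-district cap 2 leaves 1.
Binding limit: min(4, 1) = 1.

1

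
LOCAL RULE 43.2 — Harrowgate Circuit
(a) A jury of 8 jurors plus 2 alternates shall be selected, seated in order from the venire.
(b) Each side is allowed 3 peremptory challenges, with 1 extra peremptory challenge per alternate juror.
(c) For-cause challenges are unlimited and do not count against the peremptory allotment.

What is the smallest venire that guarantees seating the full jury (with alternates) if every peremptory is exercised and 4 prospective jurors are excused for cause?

Seats to fill: 8 + 2 alternates = 10.
Peremptories: 3 + 1×2 = 5 per side × 2 sides = 10.
For-cause removals: 4.
Minimum venire: 10 + 10 + 4 = 24.

24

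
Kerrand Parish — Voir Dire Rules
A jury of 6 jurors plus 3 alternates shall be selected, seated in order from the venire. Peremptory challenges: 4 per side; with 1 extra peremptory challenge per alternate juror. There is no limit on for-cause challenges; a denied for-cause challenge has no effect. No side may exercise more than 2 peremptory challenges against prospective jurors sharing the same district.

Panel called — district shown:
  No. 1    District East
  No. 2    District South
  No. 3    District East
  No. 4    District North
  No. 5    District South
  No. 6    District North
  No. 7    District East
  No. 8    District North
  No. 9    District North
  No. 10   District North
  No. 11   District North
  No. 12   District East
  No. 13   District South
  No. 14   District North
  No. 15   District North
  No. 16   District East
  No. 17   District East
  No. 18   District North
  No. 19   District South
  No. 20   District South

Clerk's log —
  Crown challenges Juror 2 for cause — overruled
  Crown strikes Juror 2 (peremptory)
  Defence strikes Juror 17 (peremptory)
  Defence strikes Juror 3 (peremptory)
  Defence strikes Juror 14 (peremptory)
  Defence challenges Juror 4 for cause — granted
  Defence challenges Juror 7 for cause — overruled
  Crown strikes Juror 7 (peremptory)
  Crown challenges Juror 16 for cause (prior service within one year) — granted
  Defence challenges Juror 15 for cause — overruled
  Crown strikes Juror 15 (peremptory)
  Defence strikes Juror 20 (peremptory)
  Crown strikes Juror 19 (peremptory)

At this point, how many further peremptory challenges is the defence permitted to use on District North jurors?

1

Defence peremptories so far: #17, #3, #14, #20 — 4 of 7 used, 3 left overall.
Against District North: #14 — 1 used; per-district cap 2 leaves 1.
Binding limit: min(3, 1) = 1.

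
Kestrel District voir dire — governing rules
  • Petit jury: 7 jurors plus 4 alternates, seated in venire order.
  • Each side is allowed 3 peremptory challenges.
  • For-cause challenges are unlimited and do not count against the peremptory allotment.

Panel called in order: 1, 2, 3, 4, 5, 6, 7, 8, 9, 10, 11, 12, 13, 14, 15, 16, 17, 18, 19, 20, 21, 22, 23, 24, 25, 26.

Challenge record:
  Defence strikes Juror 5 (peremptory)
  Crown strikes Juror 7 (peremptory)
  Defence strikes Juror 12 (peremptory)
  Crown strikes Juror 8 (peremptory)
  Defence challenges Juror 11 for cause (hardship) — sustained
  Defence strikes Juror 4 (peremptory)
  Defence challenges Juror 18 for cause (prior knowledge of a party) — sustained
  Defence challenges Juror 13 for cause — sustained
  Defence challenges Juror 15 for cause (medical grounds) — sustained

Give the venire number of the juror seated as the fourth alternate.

Removed: #4, #5, #7, #8, #11, #12, #13, #15, #18.
Seating in order: seats 1–7 → #1, #2, #3, #6, #9, #10, #14; alternates → #16, #17, #19, #20.
So alternate 4 is #20.

20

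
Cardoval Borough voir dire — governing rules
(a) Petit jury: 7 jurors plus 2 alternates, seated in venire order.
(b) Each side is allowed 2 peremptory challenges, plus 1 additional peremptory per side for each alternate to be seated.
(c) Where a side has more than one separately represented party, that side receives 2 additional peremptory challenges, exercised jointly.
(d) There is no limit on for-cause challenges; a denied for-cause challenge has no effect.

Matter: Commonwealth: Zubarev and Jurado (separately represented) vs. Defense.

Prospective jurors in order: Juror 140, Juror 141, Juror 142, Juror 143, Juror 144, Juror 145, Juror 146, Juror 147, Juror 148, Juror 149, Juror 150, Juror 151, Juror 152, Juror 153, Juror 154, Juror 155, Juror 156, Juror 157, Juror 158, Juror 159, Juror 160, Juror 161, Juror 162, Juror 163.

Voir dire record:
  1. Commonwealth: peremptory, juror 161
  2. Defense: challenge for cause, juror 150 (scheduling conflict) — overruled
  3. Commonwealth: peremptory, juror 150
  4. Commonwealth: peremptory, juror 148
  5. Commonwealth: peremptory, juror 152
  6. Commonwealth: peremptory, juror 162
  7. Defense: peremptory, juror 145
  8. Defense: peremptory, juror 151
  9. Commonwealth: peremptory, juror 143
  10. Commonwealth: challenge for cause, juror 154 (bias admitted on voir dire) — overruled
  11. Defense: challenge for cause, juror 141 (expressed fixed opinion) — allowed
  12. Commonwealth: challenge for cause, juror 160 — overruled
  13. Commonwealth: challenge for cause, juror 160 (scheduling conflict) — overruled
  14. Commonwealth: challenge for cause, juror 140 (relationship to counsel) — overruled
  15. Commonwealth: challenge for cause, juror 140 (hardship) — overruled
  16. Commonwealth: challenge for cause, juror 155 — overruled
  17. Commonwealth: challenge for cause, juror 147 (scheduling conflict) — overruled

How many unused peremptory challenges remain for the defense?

2

Defense allotment: 2 base + 1 × 2 alternates = 4.
Defense peremptories used: #145, #151 — 2 (for-cause on #150, #141 don't count).
Remaining: 4 − 2 = 2.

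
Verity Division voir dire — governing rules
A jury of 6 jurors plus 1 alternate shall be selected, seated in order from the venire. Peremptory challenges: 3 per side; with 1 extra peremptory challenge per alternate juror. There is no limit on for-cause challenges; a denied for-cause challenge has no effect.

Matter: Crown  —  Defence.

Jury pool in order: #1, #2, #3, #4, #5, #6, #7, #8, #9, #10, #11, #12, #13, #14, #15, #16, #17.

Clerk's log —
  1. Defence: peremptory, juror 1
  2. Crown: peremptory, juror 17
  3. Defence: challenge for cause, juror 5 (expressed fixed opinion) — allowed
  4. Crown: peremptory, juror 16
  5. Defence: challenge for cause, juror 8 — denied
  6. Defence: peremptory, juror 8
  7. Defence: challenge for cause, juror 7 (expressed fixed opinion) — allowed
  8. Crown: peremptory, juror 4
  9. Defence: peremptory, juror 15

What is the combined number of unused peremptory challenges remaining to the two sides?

2

Crown allotment: 3 base + 1 × 1 alternate = 4. Defence allotment: 3 base + 1 × 1 alternate = 4.
Crown peremptories used: #17, #16, #4 — 3.
Defence peremptories used: #1, #8, #15 — 3 (for-cause on #5, #8, #7 don't count).
Remaining: (4 − 3) + (4 − 3) = 2.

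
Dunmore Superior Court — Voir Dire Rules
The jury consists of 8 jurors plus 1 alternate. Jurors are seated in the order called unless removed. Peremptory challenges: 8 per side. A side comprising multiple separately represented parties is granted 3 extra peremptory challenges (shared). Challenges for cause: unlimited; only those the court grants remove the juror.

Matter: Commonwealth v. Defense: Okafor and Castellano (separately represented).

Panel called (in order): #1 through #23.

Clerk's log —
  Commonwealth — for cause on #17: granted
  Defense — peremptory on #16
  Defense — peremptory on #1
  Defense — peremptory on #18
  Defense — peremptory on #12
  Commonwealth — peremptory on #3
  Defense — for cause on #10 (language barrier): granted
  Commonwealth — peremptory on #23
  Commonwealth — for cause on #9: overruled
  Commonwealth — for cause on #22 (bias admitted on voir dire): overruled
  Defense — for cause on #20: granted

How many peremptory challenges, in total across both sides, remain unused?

Commonwealth allotment: 8. Defense allotment: 8 base + 3 multi-party = 11.
Commonwealth peremptories used: #3, #23 — 2 (for-cause on #17, #9, #22 don't count).
Defense peremptories used: #16, #1, #18, #12 — 4 (for-cause on #10, #20 don't count).
Remaining: (8 − 2) + (11 − 4) = 13.

13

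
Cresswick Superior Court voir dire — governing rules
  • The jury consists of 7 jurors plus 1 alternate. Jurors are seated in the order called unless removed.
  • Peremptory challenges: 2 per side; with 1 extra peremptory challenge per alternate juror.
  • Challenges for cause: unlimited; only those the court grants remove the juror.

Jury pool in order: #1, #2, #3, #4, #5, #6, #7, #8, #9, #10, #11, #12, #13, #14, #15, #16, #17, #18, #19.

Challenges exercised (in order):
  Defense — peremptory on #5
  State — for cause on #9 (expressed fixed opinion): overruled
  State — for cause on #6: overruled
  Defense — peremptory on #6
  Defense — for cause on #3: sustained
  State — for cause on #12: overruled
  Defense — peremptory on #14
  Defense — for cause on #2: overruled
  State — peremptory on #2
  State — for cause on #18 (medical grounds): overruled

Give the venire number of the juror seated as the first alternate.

Removed: #2, #3, #5, #6, #14. (#9, #12, #18 stay — for-cause denied.)
Filling seats in venire order through position 8: #1, #4, #7, #8, #9, #10, #11, #12.
So alternate 1 is #12.

12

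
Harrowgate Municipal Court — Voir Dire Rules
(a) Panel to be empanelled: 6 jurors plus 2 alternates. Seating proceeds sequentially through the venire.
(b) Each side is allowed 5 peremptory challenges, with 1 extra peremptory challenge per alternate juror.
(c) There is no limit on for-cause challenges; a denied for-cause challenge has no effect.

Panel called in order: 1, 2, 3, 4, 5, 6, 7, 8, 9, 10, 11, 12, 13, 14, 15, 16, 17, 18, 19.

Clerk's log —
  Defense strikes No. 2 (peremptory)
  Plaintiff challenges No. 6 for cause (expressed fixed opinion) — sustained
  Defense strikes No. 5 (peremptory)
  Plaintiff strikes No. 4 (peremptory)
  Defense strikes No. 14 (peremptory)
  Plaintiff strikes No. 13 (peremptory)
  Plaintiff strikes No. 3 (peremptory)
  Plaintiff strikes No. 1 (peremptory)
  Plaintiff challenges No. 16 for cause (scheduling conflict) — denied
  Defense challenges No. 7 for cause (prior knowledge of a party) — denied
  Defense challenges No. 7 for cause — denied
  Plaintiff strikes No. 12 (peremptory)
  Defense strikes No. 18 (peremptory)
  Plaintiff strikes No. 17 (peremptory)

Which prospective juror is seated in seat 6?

15

Removed: #1, #2, #3, #4, #5, #6, #12, #13, #14, #17, #18. (#7, #16 stay — for-cause denied.)
Seating in order: seats 1–6 → #7, #8, #9, #10, #11, #15; alternates → #16, #19.
So seat 6 is #15.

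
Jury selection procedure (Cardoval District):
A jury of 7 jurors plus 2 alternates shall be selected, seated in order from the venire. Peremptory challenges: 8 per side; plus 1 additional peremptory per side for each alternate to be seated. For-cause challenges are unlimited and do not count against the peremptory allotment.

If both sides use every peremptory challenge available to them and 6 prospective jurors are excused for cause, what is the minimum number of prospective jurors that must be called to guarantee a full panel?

Seats to fill: 7 + 2 alternates = 9.
Peremptories: 8 + 1×2 = 10 per side × 2 sides = 20.
For-cause removals: 6.
Minimum venire: 9 + 20 + 6 = 35.

35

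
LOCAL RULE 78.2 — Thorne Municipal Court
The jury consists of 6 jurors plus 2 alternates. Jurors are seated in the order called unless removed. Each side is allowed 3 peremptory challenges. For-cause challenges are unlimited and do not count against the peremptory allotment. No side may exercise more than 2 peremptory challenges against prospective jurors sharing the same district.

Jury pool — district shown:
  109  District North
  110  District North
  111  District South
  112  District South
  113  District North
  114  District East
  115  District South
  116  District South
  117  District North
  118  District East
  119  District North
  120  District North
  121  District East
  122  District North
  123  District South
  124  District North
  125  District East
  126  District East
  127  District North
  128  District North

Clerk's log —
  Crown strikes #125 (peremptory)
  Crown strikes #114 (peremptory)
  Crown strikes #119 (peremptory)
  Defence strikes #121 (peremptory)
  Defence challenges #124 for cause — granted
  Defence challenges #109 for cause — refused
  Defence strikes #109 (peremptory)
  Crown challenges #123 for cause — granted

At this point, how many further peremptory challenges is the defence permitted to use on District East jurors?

Defence peremptories so far: #121, #109 — 2 of 3 used, 1 left overall.
Against District East: #121 — 1 used; per-district cap 2 leaves 1.
Binding limit: min(1, 1) = 1.

1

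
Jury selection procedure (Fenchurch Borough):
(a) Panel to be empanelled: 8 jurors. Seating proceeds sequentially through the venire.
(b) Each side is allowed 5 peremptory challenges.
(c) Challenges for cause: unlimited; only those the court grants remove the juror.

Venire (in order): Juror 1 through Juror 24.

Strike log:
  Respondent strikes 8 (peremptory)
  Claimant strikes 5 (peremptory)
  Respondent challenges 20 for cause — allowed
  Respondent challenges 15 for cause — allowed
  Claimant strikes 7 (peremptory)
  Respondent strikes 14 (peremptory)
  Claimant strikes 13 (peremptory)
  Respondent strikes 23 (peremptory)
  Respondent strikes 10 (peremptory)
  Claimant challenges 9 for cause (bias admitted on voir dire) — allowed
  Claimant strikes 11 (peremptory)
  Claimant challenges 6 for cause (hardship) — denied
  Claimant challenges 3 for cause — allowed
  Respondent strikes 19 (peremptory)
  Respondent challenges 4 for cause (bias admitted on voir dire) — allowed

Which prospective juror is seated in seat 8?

Removed: #3, #4, #5, #7, #8, #9, #10, #11, #13, #14, #15, #19, #20, #23. (#6 stays — for-cause denied.)
Seating in order: seats 1–8 → #1, #2, #6, #12, #16, #17, #18, #21.
So seat 8 is #21.

21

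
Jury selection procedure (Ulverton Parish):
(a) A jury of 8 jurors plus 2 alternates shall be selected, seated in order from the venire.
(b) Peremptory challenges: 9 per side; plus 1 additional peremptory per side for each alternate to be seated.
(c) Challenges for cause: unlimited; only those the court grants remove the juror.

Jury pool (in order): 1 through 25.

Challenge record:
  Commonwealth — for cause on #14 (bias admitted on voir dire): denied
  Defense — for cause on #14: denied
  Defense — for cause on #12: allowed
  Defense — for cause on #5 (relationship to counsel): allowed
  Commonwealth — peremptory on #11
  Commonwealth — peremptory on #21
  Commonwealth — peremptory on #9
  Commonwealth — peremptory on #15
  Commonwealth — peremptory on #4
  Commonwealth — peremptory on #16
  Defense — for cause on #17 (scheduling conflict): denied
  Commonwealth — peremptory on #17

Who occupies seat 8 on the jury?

13

Removed: #4, #5, #9, #11, #12, #15, #16, #17, #21. (#14 stays — for-cause denied.)
Seating in order: seats 1–8 → #1, #2, #3, #6, #7, #8, #10, #13; alternates → #14, #18.
So seat 8 is #13.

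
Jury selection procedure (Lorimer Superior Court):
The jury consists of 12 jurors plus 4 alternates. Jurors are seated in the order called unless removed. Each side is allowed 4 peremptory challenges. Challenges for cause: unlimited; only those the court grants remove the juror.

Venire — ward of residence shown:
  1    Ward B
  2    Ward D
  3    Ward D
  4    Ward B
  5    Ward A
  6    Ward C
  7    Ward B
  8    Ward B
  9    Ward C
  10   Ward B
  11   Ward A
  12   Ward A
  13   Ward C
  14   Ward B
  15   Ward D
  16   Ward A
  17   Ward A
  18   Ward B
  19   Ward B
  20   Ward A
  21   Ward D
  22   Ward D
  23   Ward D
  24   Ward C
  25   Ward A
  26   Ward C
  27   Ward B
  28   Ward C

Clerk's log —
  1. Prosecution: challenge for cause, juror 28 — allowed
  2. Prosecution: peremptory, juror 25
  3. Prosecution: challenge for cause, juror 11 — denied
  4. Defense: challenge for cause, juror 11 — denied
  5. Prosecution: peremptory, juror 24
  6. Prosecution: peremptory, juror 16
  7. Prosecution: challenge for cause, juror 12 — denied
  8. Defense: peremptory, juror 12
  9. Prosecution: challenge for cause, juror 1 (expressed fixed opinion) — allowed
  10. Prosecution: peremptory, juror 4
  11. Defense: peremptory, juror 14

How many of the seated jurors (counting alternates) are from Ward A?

Removed: #1, #4, #12, #14, #16, #24, #25, #28.
Seated (16 incl. alternates): #2, #3, #5, #6, #7, #8, #9, #10, #11, #13, #15, #17, #18, #19, #20, #21.
Of those, in Ward A: #5, #11, #17, #20 → 4.

4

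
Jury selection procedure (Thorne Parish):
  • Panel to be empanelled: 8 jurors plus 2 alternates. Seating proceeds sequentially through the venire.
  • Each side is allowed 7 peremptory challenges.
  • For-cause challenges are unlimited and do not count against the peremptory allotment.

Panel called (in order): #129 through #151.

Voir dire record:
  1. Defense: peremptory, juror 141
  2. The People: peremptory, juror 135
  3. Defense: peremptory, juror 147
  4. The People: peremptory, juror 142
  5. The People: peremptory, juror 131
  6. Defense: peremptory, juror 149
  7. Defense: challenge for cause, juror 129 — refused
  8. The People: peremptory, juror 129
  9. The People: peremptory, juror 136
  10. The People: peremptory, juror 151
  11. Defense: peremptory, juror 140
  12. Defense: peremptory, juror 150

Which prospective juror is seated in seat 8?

143

Removed: #129, #131, #135, #136, #140, #141, #142, #147, #149, #150, #151.
Seating in order: seats 1–8 → #130, #132, #133, #134, #137, #138, #139, #143; alternates → #144, #145.
So seat 8 is #143.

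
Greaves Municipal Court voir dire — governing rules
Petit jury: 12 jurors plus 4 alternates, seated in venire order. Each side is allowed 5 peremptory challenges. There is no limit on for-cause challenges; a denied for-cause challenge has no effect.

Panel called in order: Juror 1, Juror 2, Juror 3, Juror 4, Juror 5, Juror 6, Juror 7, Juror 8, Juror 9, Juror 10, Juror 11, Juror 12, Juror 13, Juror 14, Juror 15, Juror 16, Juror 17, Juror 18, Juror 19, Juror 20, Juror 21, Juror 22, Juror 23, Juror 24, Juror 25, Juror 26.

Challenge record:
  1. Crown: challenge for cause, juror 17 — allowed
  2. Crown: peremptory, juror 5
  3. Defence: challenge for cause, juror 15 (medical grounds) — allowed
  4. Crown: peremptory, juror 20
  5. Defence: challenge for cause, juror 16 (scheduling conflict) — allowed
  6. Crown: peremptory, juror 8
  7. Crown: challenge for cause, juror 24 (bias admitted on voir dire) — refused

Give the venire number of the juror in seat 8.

10

Removed: #5, #8, #15, #16, #17, #20. (#24 stays — for-cause denied.)
Seating in order: seats 1–12 → #1, #2, #3, #4, #6, #7, #9, #10, #11, #12, #13, #14; alternates → #18, #19, #21, #22.
So seat 8 is #10.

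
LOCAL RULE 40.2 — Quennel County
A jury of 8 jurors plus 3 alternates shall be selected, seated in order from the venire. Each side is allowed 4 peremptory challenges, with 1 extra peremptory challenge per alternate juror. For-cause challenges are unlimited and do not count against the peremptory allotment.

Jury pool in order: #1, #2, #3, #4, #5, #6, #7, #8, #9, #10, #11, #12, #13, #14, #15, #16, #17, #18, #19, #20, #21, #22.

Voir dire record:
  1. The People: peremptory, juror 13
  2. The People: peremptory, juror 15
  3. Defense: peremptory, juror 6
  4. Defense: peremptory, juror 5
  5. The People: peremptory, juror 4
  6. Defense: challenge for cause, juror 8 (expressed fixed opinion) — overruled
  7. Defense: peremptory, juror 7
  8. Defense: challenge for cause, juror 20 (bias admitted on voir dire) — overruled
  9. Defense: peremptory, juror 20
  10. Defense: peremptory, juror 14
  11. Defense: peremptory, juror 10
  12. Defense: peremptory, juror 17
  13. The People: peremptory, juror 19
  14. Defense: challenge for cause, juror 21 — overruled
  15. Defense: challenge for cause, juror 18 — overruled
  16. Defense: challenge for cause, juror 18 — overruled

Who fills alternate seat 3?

22

Removed: #4, #5, #6, #7, #10, #13, #14, #15, #17, #19, #20. (#8, #18, #21 stay — for-cause denied.)
Seating in order: seats 1–8 → #1, #2, #3, #8, #9, #11, #12, #16; alternates → #18, #21, #22.
So alternate 3 is #22.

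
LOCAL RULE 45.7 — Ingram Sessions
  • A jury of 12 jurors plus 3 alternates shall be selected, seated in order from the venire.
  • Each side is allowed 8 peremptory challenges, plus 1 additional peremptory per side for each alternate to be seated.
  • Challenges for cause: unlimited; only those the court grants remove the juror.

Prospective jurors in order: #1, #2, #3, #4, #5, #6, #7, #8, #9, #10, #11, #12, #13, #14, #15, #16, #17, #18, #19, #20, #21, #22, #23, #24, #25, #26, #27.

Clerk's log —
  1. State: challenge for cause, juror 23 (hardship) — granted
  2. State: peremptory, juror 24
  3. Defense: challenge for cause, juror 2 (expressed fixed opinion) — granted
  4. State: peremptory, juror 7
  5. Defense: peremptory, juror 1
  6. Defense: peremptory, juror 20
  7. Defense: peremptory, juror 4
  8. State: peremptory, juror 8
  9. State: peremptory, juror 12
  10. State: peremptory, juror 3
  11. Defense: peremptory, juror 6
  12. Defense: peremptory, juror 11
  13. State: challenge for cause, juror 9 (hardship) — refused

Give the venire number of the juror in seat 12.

Removed: #1, #2, #3, #4, #6, #7, #8, #11, #12, #20, #23, #24. (#9 stays — for-cause denied.)
Seating in order: seats 1–12 → #5, #9, #10, #13, #14, #15, #16, #17, #18, #19, #21, #22; alternates → #25, #26, #27.
So seat 12 is #22.

22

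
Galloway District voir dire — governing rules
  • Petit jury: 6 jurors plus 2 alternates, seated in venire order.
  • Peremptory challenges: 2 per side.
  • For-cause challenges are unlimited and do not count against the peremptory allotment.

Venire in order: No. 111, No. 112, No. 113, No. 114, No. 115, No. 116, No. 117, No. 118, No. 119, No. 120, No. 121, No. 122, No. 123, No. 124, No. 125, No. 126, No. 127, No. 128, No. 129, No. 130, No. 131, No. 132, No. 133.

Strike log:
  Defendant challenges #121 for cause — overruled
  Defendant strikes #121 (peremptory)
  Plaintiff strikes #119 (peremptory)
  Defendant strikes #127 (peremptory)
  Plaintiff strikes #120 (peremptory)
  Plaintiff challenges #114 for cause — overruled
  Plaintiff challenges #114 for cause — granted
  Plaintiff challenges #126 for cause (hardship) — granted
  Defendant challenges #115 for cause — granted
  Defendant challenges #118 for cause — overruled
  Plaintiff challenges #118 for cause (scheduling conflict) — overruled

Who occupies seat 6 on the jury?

118

Removed: #114, #115, #119, #120, #121, #126, #127. (#118 stays — for-cause denied.)
Seating in order: seats 1–6 → #111, #112, #113, #116, #117, #118; alternates → #122, #123.
So seat 6 is #118.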